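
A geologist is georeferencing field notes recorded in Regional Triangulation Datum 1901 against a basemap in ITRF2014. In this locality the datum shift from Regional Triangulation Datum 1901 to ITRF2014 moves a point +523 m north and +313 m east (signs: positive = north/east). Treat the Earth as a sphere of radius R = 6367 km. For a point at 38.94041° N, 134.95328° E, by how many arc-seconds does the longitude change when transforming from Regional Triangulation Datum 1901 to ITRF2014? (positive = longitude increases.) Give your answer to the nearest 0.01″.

At latitude 38.94041°, cos φ = 0.777800.
One radian of longitude at latitude φ spans R cos φ, so Δλ = ΔE / (R cos φ) = 313.0 / (6367000 × 0.777800) = 6.3204e-05 rad = 13.037″.

Δλ = 13.04″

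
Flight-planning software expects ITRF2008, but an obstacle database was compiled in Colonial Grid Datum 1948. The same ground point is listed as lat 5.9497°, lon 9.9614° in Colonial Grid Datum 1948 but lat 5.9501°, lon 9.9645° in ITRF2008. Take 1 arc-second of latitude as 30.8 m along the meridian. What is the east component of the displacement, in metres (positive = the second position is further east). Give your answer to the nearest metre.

ΔE = 342 m

Δφ = 5.9501° − 5.9497° = +0.0004°; Δλ = 9.9645° − 9.9614° = +0.0031°.
1° of latitude = 3600 × 30.80 = 110880 m.
ΔN = Δφ × 110880 = 44.4 m; ΔE = Δλ × 110880 × cos(5.9497°) = +0.0031 × 110880 × 0.994613 = 341.9 m.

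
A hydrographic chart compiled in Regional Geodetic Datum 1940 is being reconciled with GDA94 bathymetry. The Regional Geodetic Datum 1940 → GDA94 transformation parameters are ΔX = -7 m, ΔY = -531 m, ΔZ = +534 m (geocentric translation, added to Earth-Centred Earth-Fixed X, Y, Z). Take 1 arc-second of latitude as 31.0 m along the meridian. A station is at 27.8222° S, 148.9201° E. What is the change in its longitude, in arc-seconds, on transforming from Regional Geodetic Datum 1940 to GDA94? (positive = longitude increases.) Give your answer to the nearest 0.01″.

sin φ = -0.466729, cos φ = 0.884400, sin λ = 0.516233, cos λ = -0.856448.
East component: ΔE = −sin λ·ΔX + cos λ·ΔY = −(0.516233)(-7) + (-0.856448)(-531) = 458.39 m.
1° of latitude spans 3600 × 31.00 = 111600 m; at latitude φ, 1° of longitude spans that × cos φ = 98699.1 m, so Δλ = 458.39 / 98699.1 × 3600 = 16.719″.

Δλ = 16.72″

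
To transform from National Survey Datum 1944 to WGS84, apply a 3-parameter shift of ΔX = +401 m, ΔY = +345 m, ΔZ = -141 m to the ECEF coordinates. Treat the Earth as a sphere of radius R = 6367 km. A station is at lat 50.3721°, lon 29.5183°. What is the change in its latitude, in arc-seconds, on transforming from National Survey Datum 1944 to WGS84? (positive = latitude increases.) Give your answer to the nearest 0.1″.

sin φ = 0.770203, cos φ = 0.637799, sin λ = 0.492702, cos λ = 0.870198.
North component: ΔN = −sin φ cos λ·ΔX − sin φ sin λ·ΔY + cos φ·ΔZ = −(0.770203)(0.870198)(401) − (0.770203)(0.492702)(345) + (0.637799)(-141) = -489.61 m.
1° of latitude spans πR/180 = 111125 m, so Δφ = -489.61 / 111125 × 3600 = -15.861″.

Δφ = -15.9″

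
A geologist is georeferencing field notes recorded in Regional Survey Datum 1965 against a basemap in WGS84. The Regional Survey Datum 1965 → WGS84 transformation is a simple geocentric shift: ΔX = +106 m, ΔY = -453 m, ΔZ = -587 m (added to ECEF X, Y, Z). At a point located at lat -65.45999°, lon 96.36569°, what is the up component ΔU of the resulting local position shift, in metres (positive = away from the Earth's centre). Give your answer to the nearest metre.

At φ = -65.45999°, λ = 96.36569°: sin φ = -0.909671, cos φ = 0.415329, sin λ = 0.993834, cos λ = -0.110874.
ΔU = cos φ cos λ·ΔX + cos φ sin λ·ΔY + sin φ·ΔZ = (0.415329)(-0.110874)(106) + (0.415329)(0.993834)(-453) + (-0.909671)(-587) = 342.11 m.

ΔU = 342 m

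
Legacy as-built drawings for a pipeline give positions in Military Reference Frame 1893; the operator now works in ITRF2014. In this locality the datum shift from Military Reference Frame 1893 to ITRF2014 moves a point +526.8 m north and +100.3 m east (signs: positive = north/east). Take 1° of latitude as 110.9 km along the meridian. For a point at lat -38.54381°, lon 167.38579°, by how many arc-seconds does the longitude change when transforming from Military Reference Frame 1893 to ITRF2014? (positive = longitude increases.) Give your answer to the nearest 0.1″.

At latitude -38.54381°, cos φ = 0.782132.
1° of longitude at this latitude = 110.9 × cos φ = 86.74 km, so Δλ = 100.3 / 86738.4 = 0.0011564° = 4.163″.

Δλ = 4.2″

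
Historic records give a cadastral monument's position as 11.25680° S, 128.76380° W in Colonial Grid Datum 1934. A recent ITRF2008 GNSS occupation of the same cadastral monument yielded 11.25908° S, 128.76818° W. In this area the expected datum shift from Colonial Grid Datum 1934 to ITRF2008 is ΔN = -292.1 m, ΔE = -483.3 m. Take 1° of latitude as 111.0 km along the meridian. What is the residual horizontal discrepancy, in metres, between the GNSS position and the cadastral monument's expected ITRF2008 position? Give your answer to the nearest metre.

40 m

Observed coordinate differences: Δφ = -0.00228°, Δλ = -0.00438°.
Converting to metres (1° lat = 111000 m, cos φ = 0.980762): observed ΔN = -253.1 m, observed ΔE = -476.8 m.
Subtracting the expected shift leaves a residual of -253.1 − (-292.1) = 39.0 m north and -476.8 − (-483.3) = 6.5 m east.
Residual distance = √(39.0² + 6.5²) = 39.6 m.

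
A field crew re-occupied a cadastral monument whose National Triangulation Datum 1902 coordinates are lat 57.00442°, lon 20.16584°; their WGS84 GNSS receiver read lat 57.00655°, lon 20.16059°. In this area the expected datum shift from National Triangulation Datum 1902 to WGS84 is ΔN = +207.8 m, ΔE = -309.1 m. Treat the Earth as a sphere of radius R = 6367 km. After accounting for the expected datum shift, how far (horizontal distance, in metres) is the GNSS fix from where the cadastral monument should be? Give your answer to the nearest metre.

30 m

Observed coordinate differences: Δφ = +0.00213°, Δλ = -0.00525°.
Converting to metres (1° lat = 111125 m, cos φ = 0.544574): observed ΔN = 236.7 m, observed ΔE = -317.7 m.
Subtracting the expected shift leaves a residual of 236.7 − (207.8) = 28.9 m north and -317.7 − (-309.1) = -8.6 m east.
Residual distance = √(28.9² + (-8.6)²) = 30.2 m.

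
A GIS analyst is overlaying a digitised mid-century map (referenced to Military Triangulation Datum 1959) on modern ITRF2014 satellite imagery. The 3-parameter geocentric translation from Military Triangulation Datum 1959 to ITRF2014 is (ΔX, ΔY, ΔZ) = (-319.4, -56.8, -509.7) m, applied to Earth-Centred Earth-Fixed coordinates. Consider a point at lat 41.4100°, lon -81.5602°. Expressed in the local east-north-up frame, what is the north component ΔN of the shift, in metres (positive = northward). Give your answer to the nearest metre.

ΔN = -388 m

The local north axis is (−sin φ cos λ, −sin φ sin λ, cos φ), giving ΔN = 31.007 − 37.163 − 382.273 = -388.43 m.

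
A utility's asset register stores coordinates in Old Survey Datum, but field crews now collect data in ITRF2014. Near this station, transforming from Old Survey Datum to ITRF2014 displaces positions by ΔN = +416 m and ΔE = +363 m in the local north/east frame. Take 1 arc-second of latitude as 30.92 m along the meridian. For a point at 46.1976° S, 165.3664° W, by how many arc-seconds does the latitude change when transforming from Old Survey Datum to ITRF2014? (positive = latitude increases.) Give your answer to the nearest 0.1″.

1″ of latitude = 30.92 m, so Δφ = 416.0 / 30.92 = 13.454″.

Δφ = 13.5″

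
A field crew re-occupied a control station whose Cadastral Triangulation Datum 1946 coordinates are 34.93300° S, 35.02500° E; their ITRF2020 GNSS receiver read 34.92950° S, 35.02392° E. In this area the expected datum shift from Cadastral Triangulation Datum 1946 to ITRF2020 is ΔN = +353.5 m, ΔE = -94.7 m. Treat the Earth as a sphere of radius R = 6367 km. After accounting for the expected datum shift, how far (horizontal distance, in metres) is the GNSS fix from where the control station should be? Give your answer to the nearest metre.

Observed coordinate differences: Δφ = +0.00350°, Δλ = -0.00108°.
Converting to metres (1° lat = 111125 m, cos φ = 0.819822): observed ΔN = 388.9 m, observed ΔE = -98.4 m.
Subtracting the expected shift leaves a residual of 388.9 − (353.5) = 35.4 m north and -98.4 − (-94.7) = -3.7 m east.
Residual distance = √(35.4² + (-3.7)²) = 35.6 m.

36 m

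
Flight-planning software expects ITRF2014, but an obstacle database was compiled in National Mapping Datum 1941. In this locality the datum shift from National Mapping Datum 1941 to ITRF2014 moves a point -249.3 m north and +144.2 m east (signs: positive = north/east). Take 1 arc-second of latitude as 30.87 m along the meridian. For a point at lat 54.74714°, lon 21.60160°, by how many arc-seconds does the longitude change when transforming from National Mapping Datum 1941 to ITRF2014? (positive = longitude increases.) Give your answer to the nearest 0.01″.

Δλ = 8.09″

At latitude 54.74714°, cos φ = 0.577186.
1″ of longitude at this latitude = 30.87 × cos φ = 17.8177 m, so Δλ = 144.2 / 17.8177 = 8.093″.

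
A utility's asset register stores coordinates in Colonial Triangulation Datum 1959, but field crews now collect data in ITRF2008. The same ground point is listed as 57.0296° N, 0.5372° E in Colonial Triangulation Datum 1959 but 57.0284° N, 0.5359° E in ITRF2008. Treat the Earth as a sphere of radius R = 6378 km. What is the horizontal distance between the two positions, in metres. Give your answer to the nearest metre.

Δφ = 57.0284° − 57.0296° = -0.0012°; Δλ = 0.5359° − 0.5372° = -0.0013°.
1° along a meridian = πR/180 = 111317 m.
ΔN = Δφ × 111317 = -133.6 m; ΔE = Δλ × 111317 × cos(57.0296°) = -0.0013 × 111317 × 0.544206 = -78.8 m.
Distance = √(ΔE² + ΔN²) = √((-78.8)² + (-133.6)²) = 155.1 m.

155 m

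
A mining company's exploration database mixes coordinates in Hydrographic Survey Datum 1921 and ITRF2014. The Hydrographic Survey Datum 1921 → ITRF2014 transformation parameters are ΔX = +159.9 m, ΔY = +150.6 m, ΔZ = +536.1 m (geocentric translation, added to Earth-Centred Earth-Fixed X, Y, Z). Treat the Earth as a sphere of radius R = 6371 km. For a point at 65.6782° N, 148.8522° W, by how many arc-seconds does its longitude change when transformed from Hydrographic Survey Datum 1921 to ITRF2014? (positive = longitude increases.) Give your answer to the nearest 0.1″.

sin φ = 0.911247, cos φ = 0.411861, sin λ = -0.517248, cos λ = -0.855836.
East component: ΔE = −sin λ·ΔX + cos λ·ΔY = −(-0.517248)(159.9) + (-0.855836)(150.6) = -46.18 m.
1° of latitude spans πR/180 = 111195 m; at latitude φ, 1° of longitude spans that × cos φ = 45796.9 m, so Δλ = -46.18 / 45796.9 × 3600 = -3.630″.

Δλ = -3.6″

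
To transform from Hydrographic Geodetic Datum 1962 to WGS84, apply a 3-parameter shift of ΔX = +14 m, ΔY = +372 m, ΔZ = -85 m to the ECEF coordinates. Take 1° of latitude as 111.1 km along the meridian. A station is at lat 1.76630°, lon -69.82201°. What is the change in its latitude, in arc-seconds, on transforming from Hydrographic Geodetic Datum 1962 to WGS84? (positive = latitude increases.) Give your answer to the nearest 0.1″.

sin φ = 0.030823, cos φ = 0.999525, sin λ = -0.938626, cos λ = 0.344938.
North component: ΔN = −sin φ cos λ·ΔX − sin φ sin λ·ΔY + cos φ·ΔZ = −(0.030823)(0.344938)(14) − (0.030823)(-0.938626)(372) + (0.999525)(-85) = -74.35 m.
1° of latitude spans 111100 m, so Δφ = -74.35 / 111100 × 3600 = -2.409″.

Δφ = -2.4″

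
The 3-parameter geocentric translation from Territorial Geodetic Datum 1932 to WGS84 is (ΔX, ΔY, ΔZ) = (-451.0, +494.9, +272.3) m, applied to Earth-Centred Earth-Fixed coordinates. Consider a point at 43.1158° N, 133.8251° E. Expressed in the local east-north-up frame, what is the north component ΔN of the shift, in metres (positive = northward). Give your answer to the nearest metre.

ΔN = -259 m

At φ = 43.1158°, λ = 133.8251°: sin φ = 0.683475, cos φ = 0.729974, sin λ = 0.721457, cos λ = -0.692459.
ΔN = −sin φ cos λ·ΔX − sin φ sin λ·ΔY + cos φ·ΔZ = −(0.683475)(-0.692459)(-451.0) − (0.683475)(0.721457)(494.9) + (0.729974)(272.3) = -258.71 m.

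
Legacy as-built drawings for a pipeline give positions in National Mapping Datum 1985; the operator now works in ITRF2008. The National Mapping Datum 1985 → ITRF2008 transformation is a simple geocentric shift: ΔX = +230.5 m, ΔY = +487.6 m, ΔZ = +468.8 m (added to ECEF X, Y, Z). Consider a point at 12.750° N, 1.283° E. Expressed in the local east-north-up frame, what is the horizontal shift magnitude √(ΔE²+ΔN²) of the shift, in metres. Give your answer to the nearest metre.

At φ = 12.750°, λ = 1.283°: sin φ = 0.220697, cos φ = 0.975342, sin λ = 0.022391, cos λ = 0.999749.
ΔE = −sin λ·ΔX + cos λ·ΔY = −(0.022391)·(230.5) + (0.999749)·(487.6) = 482.32 m.
ΔN = −sin φ cos λ·ΔX − sin φ sin λ·ΔY + cos φ·ΔZ = −(0.220697)(0.999749)(230.5) − (0.220697)(0.022391)(487.6) + (0.975342)(468.8) = 403.97 m.
Horizontal magnitude = √(ΔE² + ΔN²) = √(482.32² + 403.97²) = 629.15 m.

629 m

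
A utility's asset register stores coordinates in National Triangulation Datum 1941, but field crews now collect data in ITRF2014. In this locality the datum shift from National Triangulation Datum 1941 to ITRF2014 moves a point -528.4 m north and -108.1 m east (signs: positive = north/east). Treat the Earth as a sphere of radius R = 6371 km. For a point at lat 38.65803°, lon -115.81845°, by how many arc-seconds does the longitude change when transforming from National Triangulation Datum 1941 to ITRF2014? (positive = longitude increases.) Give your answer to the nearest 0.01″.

Δλ = -4.48″

At latitude 38.65803°, cos φ = 0.780888.
One radian of longitude at latitude φ spans R cos φ, so Δλ = ΔE / (R cos φ) = -108.1 / (6371000 × 0.780888) = -2.1728e-05 rad = -4.482″.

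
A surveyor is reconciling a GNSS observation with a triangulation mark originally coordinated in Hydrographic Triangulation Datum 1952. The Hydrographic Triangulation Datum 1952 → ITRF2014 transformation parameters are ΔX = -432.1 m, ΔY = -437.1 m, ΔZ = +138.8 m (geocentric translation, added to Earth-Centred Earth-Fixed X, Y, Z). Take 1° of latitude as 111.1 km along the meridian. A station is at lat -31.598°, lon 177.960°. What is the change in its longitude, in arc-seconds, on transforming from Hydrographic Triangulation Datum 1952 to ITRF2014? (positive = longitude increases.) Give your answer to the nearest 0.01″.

sin φ = -0.523956, cos φ = 0.851745, sin λ = 0.035597, cos λ = -0.999366.
East component: ΔE = −sin λ·ΔX + cos λ·ΔY = −(0.035597)(-432.1) + (-0.999366)(-437.1) = 452.20 m.
1° of latitude spans 111100 m; at latitude φ, 1° of longitude spans that × cos φ = 94628.9 m, so Δλ = 452.20 / 94628.9 × 3600 = 17.203″.

Δλ = 17.20″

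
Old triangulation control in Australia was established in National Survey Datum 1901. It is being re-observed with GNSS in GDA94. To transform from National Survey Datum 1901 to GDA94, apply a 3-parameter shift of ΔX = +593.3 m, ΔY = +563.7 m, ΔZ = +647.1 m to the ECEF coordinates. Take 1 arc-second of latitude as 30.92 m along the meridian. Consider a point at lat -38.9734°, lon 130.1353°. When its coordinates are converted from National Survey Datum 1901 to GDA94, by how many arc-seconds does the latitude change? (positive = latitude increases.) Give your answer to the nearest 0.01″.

Δφ = 17.26″

sin φ = -0.628960, cos φ = 0.777438, sin λ = 0.764524, cos λ = -0.644595.
North component: ΔN = −sin φ cos λ·ΔX − sin φ sin λ·ΔY + cos φ·ΔZ = −(-0.628960)(-0.644595)(593.3) − (-0.628960)(0.764524)(563.7) + (0.777438)(647.1) = 533.60 m.
1° of latitude spans 3600 × 30.92 = 111312 m, so Δφ = 533.60 / 111312 × 3600 = 17.257″.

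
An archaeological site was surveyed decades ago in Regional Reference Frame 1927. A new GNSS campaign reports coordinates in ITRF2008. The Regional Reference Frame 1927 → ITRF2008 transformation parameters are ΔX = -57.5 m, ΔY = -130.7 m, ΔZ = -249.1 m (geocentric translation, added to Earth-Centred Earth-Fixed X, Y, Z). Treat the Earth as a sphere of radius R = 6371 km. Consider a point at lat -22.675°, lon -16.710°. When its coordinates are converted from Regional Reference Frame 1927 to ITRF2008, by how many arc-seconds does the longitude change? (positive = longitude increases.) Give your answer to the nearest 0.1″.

Δλ = -5.0″

sin φ = -0.385503, cos φ = 0.922706, sin λ = -0.287528, cos λ = 0.957772.
East component: ΔE = −sin λ·ΔX + cos λ·ΔY = −(-0.287528)(-57.5) + (0.957772)(-130.7) = -141.71 m.
1° of latitude spans πR/180 = 111195 m; at latitude φ, 1° of longitude spans that × cos φ = 102600.3 m, so Δλ = -141.71 / 102600.3 × 3600 = -4.972″.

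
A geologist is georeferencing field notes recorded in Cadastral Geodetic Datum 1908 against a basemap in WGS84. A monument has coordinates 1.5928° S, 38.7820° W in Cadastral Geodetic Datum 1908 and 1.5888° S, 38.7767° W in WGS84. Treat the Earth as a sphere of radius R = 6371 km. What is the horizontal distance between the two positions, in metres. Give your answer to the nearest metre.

738 m

Δφ = -1.5888° − -1.5928° = +0.0040°; Δλ = -38.7767° − -38.7820° = +0.0053°.
1° along a meridian = πR/180 = 111195 m.
ΔN = Δφ × 111195 = 444.8 m; ΔE = Δλ × 111195 × cos(-1.5928°) = +0.0053 × 111195 × 0.999614 = 589.1 m.
Distance = √(ΔE² + ΔN²) = √(589.1² + 444.8²) = 738.2 m.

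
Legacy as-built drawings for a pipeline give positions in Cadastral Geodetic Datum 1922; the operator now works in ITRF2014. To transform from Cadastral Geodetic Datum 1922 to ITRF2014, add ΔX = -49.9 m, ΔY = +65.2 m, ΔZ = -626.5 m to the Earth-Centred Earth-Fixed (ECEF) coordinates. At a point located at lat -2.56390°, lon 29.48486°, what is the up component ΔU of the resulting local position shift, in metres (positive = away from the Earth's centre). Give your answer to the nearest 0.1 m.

ΔU = 16.7 m

The local up (radial) axis is (cos φ cos λ, cos φ sin λ, sin φ), giving ΔU = -43.394 + 32.059 + 28.026 = 16.69 m.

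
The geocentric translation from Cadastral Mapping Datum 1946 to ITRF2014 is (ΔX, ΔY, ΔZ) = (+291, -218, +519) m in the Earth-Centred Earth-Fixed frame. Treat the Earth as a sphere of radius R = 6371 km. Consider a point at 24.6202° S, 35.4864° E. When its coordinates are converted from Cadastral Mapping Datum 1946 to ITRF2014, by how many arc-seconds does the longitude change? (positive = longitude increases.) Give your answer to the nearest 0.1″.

sin φ = -0.416601, cos φ = 0.909089, sin λ = 0.580510, cos λ = 0.814253.
East component: ΔE = −sin λ·ΔX + cos λ·ΔY = −(0.580510)(291) + (0.814253)(-218) = -346.44 m.
1° of latitude spans πR/180 = 111195 m; at latitude φ, 1° of longitude spans that × cos φ = 101086.1 m, so Δλ = -346.44 / 101086.1 × 3600 = -12.338″.

Δλ = -12.3″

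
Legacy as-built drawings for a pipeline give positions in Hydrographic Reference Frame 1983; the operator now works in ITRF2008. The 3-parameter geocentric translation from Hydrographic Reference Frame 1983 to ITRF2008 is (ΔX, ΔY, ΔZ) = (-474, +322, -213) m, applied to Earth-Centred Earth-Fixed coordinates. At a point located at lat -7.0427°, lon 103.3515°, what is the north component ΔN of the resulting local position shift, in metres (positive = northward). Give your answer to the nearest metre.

ΔN = -160 m

At φ = -7.0427°, λ = 103.3515°: sin φ = -0.122609, cos φ = 0.992455, sin λ = 0.972972, cos λ = -0.230924.
ΔN = −sin φ cos λ·ΔX − sin φ sin λ·ΔY + cos φ·ΔZ = −(-0.122609)(-0.230924)(-474) − (-0.122609)(0.972972)(322) + (0.992455)(-213) = -159.56 m.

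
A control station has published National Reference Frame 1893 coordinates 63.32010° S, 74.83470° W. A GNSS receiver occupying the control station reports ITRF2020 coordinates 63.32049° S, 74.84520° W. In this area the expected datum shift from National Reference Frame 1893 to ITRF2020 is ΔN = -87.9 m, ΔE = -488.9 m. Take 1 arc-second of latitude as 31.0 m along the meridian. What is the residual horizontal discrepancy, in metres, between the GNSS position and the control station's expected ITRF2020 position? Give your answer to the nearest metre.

58 m

Observed coordinate differences: Δφ = -0.00039°, Δλ = -0.01050°.
Converting to metres (1° lat = 111600 m, cos φ = 0.449006): observed ΔN = -43.5 m, observed ΔE = -526.1 m.
Subtracting the expected shift leaves a residual of -43.5 − (-87.9) = 44.4 m north and -526.1 − (-488.9) = -37.2 m east.
Residual distance = √(44.4² + (-37.2)²) = 57.9 m.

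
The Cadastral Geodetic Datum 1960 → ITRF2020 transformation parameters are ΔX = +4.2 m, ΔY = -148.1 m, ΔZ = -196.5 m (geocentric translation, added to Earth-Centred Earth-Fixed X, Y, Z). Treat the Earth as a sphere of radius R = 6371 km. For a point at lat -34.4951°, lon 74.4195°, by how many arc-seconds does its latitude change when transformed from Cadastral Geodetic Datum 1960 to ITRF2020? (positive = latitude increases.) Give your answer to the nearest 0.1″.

Δφ = -7.8″

sin φ = -0.566336, cos φ = 0.824175, sin λ = 0.963254, cos λ = 0.268592.
North component: ΔN = −sin φ cos λ·ΔX − sin φ sin λ·ΔY + cos φ·ΔZ = −(-0.566336)(0.268592)(4.2) − (-0.566336)(0.963254)(-148.1) + (0.824175)(-196.5) = -242.10 m.
1° of latitude spans πR/180 = 111195 m, so Δφ = -242.10 / 111195 × 3600 = -7.838″.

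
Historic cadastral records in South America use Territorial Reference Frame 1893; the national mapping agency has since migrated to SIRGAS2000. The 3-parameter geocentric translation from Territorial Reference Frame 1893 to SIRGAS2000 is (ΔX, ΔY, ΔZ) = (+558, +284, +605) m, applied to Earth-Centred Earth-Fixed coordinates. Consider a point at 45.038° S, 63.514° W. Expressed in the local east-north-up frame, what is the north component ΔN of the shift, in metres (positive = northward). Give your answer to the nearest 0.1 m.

ΔN = 423.7 m

At φ = -45.038°, λ = -63.514°: sin φ = -0.707576, cos φ = 0.706638, sin λ = -0.895043, cos λ = 0.445979.
ΔN = −sin φ cos λ·ΔX − sin φ sin λ·ΔY + cos φ·ΔZ = −(-0.707576)(0.445979)(558) − (-0.707576)(-0.895043)(284) + (0.706638)(605) = 423.74 m.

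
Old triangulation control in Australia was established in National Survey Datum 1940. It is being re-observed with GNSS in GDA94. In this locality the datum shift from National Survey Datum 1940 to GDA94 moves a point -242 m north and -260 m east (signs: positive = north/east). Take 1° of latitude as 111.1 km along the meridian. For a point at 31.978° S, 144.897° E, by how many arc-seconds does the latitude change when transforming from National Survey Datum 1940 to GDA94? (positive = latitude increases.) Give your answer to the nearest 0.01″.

Δφ = -7.84″

1° of latitude = 111.1 km, so Δφ = -242.0 / 111100 = -0.0021782° = -7.842″.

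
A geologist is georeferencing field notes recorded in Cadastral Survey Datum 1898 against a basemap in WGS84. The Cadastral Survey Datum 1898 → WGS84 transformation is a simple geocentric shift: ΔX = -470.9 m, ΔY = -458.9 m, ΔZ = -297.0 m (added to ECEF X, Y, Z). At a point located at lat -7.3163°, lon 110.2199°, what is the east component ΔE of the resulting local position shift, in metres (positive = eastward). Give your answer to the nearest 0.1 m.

ΔE = 600.5 m

At φ = -7.3163°, λ = 110.2199°: sin φ = -0.127347, cos φ = 0.991858, sin λ = 0.938373, cos λ = -0.345624.
ΔE = −sin λ·ΔX + cos λ·ΔY = −(0.938373)·(-470.9) + (-0.345624)·(-458.9) = 600.49 m.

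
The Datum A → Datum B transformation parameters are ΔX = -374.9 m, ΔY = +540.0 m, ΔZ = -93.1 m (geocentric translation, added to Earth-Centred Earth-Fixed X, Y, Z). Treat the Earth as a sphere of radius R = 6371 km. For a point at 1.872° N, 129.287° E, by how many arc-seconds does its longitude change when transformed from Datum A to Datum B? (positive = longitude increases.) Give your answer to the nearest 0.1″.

sin φ = 0.032667, cos φ = 0.999466, sin λ = 0.773984, cos λ = -0.633205.
East component: ΔE = −sin λ·ΔX + cos λ·ΔY = −(0.773984)(-374.9) + (-0.633205)(540.0) = -51.76 m.
1° of latitude spans πR/180 = 111195 m; at latitude φ, 1° of longitude spans that × cos φ = 111135.6 m, so Δλ = -51.76 / 111135.6 × 3600 = -1.677″.

Δλ = -1.7″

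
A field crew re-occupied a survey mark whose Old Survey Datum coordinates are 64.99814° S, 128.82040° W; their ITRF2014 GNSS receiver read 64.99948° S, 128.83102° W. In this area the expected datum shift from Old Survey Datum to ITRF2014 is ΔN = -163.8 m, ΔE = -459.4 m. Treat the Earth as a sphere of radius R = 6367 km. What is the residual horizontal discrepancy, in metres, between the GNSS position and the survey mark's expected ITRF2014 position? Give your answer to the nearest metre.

Observed coordinate differences: Δφ = -0.00134°, Δλ = -0.01062°.
Converting to metres (1° lat = 111125 m, cos φ = 0.422648): observed ΔN = -148.9 m, observed ΔE = -498.8 m.
Subtracting the expected shift leaves a residual of -148.9 − (-163.8) = 14.9 m north and -498.8 − (-459.4) = -39.4 m east.
Residual distance = √(14.9² + (-39.4)²) = 42.1 m.

42 m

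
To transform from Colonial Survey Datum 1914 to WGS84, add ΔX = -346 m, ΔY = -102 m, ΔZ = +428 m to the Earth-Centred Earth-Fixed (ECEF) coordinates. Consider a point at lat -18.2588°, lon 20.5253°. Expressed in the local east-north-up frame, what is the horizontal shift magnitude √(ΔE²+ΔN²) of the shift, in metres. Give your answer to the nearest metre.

The local east axis at (φ, λ) is (−sin λ, cos λ, 0), so ΔE = −sin(20.5253°)·(-346) + cos(20.5253°)·(-102) = 25.79 m.
The local north axis is (−sin φ cos λ, −sin φ sin λ, cos φ), giving ΔN = -101.523 − 11.205 + 406.451 = 293.72 m.
Horizontal magnitude = √(ΔE² + ΔN²) = √(25.79² + 293.72²) = 294.85 m.

295 m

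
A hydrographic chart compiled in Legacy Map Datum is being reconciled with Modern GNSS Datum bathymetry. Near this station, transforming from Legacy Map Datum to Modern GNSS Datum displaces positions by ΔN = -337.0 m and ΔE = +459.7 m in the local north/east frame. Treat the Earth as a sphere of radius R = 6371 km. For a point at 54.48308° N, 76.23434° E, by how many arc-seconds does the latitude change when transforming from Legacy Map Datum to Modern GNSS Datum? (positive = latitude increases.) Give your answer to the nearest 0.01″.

Δφ = -10.91″

On a sphere of radius R, 1 rad of latitude = R, so Δφ = ΔN / R = -337.0 / 6371000 = -5.2896e-05 rad = -10.911″.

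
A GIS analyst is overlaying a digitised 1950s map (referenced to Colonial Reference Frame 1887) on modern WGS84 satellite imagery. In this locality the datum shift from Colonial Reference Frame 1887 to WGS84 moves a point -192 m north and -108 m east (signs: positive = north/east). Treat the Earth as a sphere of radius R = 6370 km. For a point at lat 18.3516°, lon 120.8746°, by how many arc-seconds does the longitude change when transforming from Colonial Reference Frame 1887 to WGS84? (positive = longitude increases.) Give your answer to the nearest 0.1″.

Δλ = -3.7″

At latitude 18.3516°, cos φ = 0.949142.
One radian of longitude at latitude φ spans R cos φ, so Δλ = ΔE / (R cos φ) = -108.0 / (6370000 × 0.949142) = -1.7863e-05 rad = -3.684″.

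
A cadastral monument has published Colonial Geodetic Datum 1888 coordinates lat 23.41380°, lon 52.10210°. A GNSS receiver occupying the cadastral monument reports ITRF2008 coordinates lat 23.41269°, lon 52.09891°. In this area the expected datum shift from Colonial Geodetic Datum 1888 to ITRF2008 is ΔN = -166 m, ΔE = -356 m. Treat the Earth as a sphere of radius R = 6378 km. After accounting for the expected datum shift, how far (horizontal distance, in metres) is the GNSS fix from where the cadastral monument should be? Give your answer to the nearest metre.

52 m

Observed coordinate differences: Δφ = -0.00111°, Δλ = -0.00319°.
Converting to metres (1° lat = 111317 m, cos φ = 0.917659): observed ΔN = -123.6 m, observed ΔE = -325.9 m.
Subtracting the expected shift leaves a residual of -123.6 − (-166) = 42.4 m north and -325.9 − (-356) = 30.1 m east.
Residual distance = √(42.4² + 30.1²) = 52.1 m.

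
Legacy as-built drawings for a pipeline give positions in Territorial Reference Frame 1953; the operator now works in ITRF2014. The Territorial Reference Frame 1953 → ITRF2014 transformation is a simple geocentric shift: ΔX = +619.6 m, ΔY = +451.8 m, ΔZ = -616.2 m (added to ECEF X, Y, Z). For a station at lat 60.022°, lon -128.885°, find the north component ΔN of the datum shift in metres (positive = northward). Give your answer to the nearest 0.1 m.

At φ = 60.022°, λ = -128.885°: sin φ = 0.866217, cos φ = 0.499667, sin λ = -0.778408, cos λ = -0.627759.
ΔN = −sin φ cos λ·ΔX − sin φ sin λ·ΔY + cos φ·ΔZ = −(0.866217)(-0.627759)(619.6) − (0.866217)(-0.778408)(451.8) + (0.499667)(-616.2) = 333.66 m.

ΔN = 333.7 m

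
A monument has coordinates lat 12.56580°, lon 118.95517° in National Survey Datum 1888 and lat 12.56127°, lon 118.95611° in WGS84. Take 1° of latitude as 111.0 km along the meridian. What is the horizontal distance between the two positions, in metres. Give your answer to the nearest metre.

Δφ = 12.56127° − 12.56580° = -0.00453°; Δλ = 118.95611° − 118.95517° = +0.00094°.
ΔN = Δφ × 111000 = -502.8 m; ΔE = Δλ × 111000 × cos(12.56580°) = +0.00094 × 111000 × 0.976047 = 101.8 m.
Distance = √(ΔE² + ΔN²) = √(101.8² + (-502.8)²) = 513.0 m.

513 m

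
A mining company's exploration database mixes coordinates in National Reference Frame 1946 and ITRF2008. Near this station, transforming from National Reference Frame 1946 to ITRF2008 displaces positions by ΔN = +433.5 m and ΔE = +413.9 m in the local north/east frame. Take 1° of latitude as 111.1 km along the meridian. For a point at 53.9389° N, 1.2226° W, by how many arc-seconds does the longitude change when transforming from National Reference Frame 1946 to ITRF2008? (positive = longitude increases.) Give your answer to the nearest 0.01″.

At latitude 53.9389°, cos φ = 0.588648.
1° of longitude at this latitude = 111.1 × cos φ = 65.40 km, so Δλ = 413.9 / 65398.8 = 0.0063289° = 22.784″.

Δλ = 22.78″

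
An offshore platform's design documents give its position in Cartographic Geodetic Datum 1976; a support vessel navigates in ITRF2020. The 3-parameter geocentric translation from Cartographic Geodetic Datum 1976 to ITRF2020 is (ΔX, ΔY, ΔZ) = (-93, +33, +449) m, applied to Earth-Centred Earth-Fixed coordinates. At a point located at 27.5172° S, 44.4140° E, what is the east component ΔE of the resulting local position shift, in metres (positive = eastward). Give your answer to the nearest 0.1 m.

At φ = -27.5172°, λ = 44.4140°: sin φ = -0.462015, cos φ = 0.886872, sin λ = 0.699838, cos λ = 0.714302.
ΔE = −sin λ·ΔX + cos λ·ΔY = −(0.699838)·(-93) + (0.714302)·(33) = 88.66 m.

ΔE = 88.7 m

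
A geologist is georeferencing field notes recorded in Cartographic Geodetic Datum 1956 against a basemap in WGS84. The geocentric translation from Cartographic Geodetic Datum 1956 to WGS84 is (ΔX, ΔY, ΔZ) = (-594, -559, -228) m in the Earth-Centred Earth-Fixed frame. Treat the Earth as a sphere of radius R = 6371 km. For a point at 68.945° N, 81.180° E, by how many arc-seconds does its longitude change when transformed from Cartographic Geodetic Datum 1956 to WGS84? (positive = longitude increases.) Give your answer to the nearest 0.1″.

Δλ = 45.2″

sin φ = 0.933236, cos φ = 0.359264, sin λ = 0.988175, cos λ = 0.153331.
East component: ΔE = −sin λ·ΔX + cos λ·ΔY = −(0.988175)(-594) + (0.153331)(-559) = 501.26 m.
1° of latitude spans πR/180 = 111195 m; at latitude φ, 1° of longitude spans that × cos φ = 39948.3 m, so Δλ = 501.26 / 39948.3 × 3600 = 45.172″.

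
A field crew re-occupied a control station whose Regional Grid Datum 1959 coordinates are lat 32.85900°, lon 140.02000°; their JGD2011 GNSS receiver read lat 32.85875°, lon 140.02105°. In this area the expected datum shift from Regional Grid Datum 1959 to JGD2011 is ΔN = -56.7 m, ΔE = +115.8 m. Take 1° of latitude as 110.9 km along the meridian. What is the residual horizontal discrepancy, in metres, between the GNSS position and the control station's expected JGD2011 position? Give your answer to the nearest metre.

Observed coordinate differences: Δφ = -0.00025°, Δλ = +0.00105°.
Converting to metres (1° lat = 110900 m, cos φ = 0.840008): observed ΔN = -27.7 m, observed ΔE = 97.8 m.
Subtracting the expected shift leaves a residual of -27.7 − (-56.7) = 29.0 m north and 97.8 − (115.8) = -18.0 m east.
Residual distance = √(29.0² + (-18.0)²) = 34.1 m.

34 m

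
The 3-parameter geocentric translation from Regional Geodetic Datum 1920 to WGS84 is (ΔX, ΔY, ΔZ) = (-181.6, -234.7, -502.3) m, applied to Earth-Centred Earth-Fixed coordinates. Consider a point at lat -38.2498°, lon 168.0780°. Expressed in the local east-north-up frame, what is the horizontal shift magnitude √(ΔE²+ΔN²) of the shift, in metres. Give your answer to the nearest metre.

413 m

At φ = -38.2498°, λ = 168.0780°: sin φ = -0.619091, cos φ = 0.785319, sin λ = 0.206580, cos λ = -0.978430.
ΔE = −sin λ·ΔX + cos λ·ΔY = −(0.206580)·(-181.6) + (-0.978430)·(-234.7) = 267.15 m.
ΔN = −sin φ cos λ·ΔX − sin φ sin λ·ΔY + cos φ·ΔZ = −(-0.619091)(-0.978430)(-181.6) − (-0.619091)(0.206580)(-234.7) + (0.785319)(-502.3) = -314.48 m.
Horizontal magnitude = √(ΔE² + ΔN²) = √(267.15² + (-314.48)²) = 412.64 m.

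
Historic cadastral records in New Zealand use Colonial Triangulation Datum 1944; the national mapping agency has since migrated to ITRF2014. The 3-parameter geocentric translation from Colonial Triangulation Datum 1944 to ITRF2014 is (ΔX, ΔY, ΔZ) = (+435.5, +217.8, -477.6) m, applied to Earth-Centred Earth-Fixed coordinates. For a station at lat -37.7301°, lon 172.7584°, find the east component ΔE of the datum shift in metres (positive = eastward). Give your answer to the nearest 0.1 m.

ΔE = -271.0 m

The local east axis at (φ, λ) is (−sin λ, cos λ, 0), so ΔE = −sin(172.7584°)·435.5 + cos(172.7584°)·217.8 = -270.96 m.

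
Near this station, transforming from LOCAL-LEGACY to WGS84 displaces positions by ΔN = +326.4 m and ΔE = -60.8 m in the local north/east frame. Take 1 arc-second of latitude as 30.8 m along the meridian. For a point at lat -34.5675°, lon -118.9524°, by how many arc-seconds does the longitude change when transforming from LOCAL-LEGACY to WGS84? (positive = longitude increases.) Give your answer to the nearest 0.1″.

Δλ = -2.4″

At latitude -34.5675°, cos φ = 0.823458.
1″ of longitude at this latitude = 30.80 × cos φ = 25.3625 m, so Δλ = -60.8 / 25.3625 = -2.397″.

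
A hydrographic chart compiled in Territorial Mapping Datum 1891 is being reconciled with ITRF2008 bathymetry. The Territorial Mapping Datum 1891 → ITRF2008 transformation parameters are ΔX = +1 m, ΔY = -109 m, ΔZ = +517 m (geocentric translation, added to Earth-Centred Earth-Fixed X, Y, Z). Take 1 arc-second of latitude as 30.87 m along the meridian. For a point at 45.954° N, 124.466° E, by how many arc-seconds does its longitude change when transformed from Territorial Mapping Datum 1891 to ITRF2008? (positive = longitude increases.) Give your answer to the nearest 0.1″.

sin φ = 0.718782, cos φ = 0.695236, sin λ = 0.824462, cos λ = -0.565917.
East component: ΔE = −sin λ·ΔX + cos λ·ΔY = −(0.824462)(1) + (-0.565917)(-109) = 60.86 m.
1° of latitude spans 3600 × 30.87 = 111132 m; at latitude φ, 1° of longitude spans that × cos φ = 77262.9 m, so Δλ = 60.86 / 77262.9 × 3600 = 2.836″.

Δλ = 2.8″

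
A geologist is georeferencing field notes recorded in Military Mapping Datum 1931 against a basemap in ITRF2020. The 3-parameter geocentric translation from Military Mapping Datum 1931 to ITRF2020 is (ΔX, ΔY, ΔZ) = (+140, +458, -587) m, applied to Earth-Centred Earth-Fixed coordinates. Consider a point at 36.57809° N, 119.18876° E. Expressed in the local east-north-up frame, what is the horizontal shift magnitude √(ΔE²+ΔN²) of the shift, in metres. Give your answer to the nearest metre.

753 m

The local east axis at (φ, λ) is (−sin λ, cos λ, 0), so ΔE = −sin(119.18876°)·140 + cos(119.18876°)·458 = -345.58 m.
The local north axis is (−sin φ cos λ, −sin φ sin λ, cos φ), giving ΔN = 40.687 − 238.273 − 471.388 = -668.97 m.
Horizontal magnitude = √(ΔE² + ΔN²) = √((-345.58)² + (-668.97)²) = 752.96 m.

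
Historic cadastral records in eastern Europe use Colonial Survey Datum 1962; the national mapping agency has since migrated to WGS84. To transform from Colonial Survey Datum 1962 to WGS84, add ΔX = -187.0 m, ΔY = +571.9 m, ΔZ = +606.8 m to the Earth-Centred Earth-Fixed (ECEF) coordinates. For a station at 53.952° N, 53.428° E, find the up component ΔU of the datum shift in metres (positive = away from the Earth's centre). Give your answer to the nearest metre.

ΔU = 695 m

The local up (radial) axis is (cos φ cos λ, cos φ sin λ, sin φ), giving ΔU = -65.567 + 270.280 + 490.613 = 695.33 m.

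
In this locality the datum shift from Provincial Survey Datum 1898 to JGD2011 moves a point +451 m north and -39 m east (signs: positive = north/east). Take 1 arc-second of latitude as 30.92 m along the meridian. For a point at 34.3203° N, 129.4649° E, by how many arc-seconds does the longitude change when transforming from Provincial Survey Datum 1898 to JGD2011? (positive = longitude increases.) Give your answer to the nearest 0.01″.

At latitude 34.3203°, cos φ = 0.825899.
1″ of longitude at this latitude = 30.92 × cos φ = 25.5368 m, so Δλ = -39.0 / 25.5368 = -1.527″.

Δλ = -1.53″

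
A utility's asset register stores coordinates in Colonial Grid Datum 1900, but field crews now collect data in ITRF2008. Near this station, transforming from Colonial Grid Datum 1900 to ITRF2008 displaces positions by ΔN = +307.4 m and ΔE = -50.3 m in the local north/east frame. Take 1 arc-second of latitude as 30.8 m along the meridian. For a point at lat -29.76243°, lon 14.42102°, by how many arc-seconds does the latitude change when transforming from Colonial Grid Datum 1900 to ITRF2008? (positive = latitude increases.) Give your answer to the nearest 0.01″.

1″ of latitude = 30.80 m, so Δφ = 307.4 / 30.80 = 9.981″.

Δφ = 9.98″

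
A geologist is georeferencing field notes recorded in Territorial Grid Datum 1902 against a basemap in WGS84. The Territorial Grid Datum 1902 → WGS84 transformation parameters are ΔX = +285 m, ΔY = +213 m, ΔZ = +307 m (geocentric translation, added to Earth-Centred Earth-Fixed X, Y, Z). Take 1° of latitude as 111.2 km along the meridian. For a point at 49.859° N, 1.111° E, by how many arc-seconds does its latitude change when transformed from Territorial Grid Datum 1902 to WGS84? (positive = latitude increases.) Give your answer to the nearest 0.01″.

Δφ = -0.75″

sin φ = 0.764460, cos φ = 0.644671, sin λ = 0.019389, cos λ = 0.999812.
North component: ΔN = −sin φ cos λ·ΔX − sin φ sin λ·ΔY + cos φ·ΔZ = −(0.764460)(0.999812)(285) − (0.764460)(0.019389)(213) + (0.644671)(307) = -23.07 m.
1° of latitude spans 111200 m, so Δφ = -23.07 / 111200 × 3600 = -0.747″.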